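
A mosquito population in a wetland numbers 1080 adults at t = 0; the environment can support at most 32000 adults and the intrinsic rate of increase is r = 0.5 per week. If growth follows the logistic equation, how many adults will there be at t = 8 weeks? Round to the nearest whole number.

20992 adults

A = (K − N₀)/N₀ = (32000 − 1080)/1080 = 28.63.
N(t) = K/(1 + A·e^(−rt)) = 32000/(1 + 28.63×e^(−0.5×8)).
e^(−4) = 0.018316; denominator = 1 + 28.63×0.018316 = 1.5244.
N = 32000/1.5244 = 20992.3.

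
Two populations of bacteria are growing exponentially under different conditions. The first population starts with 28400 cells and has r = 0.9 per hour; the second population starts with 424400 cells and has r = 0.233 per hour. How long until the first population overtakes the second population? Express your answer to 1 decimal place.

4.1 hours

Set 28400·e^(0.9t) = 424400·e^(0.233t).
e^((0.9 − 0.233)t) = 424400/28400 → e^(0.667·t) = 14.944.
0.667·t = ln(14.944) = 2.7043, so t = 2.7043/0.667 = 4.0544.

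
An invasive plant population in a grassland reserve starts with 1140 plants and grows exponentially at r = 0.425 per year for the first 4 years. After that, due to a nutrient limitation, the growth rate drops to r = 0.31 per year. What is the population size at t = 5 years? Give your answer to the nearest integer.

8508 plants

Phase 1: N(4) = 1140·e^(0.425×4) = 1140·e^1.7 = 6240.3.
Phase 2 runs for 5 − 4 = 1 years at r = 0.31.
N(5) = 6240.3·e^(0.31×1) = 6240.3·e^0.31 = 8508.18.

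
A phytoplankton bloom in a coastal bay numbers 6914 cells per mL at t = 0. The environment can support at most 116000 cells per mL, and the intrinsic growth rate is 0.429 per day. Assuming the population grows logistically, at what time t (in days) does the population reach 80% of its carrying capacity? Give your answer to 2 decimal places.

9.66 days

A = (K − N₀)/N₀ = (116000 − 6914)/6914 = 15.778.
Solve 116000/(1 + 15.778·e^(−0.429t)) = 92800: 1 + 15.778·e^(−0.429t) = 1.25, so e^(−0.429t) = 0.0158453.
−0.429·t = ln(0.0158453) = -4.1449, so t = 4.1449/0.429 = 9.6617.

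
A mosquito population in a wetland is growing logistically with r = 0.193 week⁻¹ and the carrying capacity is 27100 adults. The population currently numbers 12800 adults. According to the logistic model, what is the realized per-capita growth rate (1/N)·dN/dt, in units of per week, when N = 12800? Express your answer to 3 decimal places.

(1/N)·dN/dt = r(1 − N/K) = 0.193 × (1 − 12800/27100).
= 0.193 × 0.52768 = 0.10184.

0.102 per week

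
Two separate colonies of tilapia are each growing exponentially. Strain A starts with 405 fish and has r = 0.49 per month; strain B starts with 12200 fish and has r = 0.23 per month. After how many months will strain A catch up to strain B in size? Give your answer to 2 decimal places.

13.10 months

Set 405·e^(0.49t) = 12200·e^(0.23t).
e^((0.49 − 0.23)t) = 12200/405 → e^(0.26·t) = 30.123.
0.26·t = ln(30.123) = 3.4053, so t = 3.4053/0.26 = 13.097.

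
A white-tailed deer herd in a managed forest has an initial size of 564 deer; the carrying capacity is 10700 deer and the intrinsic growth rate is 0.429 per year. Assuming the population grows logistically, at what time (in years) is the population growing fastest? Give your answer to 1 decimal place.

6.7 years

Logistic growth is fastest at N = K/2 = 5350.
A = (K − N₀)/N₀ = 17.972. Set K/(1 + A·e^(−rt)) = K/2 → A·e^(−rt) = 1.
e^(−0.429t) = 1/17.972 = 0.0556433, so t = ln(17.972)/0.429 = 2.8888/0.429 = 6.7338.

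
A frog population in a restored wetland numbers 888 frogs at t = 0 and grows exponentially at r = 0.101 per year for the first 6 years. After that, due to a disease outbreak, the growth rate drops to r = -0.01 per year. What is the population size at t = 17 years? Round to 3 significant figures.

Phase 1: N(6) = 888·e^(0.101×6) = 888·e^0.606 = 1627.78.
Phase 2 runs for 17 − 6 = 11 years at r = -0.01.
N(17) = 1627.78·e^(-0.01×11) = 1627.78·e^-0.11 = 1458.22.

1460 frogs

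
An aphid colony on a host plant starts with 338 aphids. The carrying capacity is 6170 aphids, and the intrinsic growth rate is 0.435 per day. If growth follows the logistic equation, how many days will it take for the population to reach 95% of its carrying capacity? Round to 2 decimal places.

13.32 days

A = (K − N₀)/N₀ = (6170 − 338)/338 = 17.254.
Solve 6170/(1 + 17.254·e^(−0.435t)) = 5861.5: 1 + 17.254·e^(−0.435t) = 1.0526, so e^(−0.435t) = 0.00305032.
−0.435·t = ln(0.00305032) = -5.7925, so t = 5.7925/0.435 = 13.316.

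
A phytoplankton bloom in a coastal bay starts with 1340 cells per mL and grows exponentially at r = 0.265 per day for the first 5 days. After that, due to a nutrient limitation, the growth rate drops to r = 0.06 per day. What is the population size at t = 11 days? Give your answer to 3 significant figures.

Phase 1: N(5) = 1340·e^(0.265×5) = 1340·e^1.325 = 5041.33.
Phase 2 runs for 11 − 5 = 6 days at r = 0.06.
N(11) = 5041.33·e^(0.06×6) = 5041.33·e^0.36 = 7225.88.

7230 cells per mL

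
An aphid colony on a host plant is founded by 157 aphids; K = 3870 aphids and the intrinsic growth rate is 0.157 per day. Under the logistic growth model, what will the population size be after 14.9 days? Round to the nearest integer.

A = (K − N₀)/N₀ = (3870 − 157)/157 = 23.65.
N(t) = K/(1 + A·e^(−rt)) = 3870/(1 + 23.65×e^(−0.157×14.9)).
e^(−2.339) = 0.096395; denominator = 1 + 23.65×0.096395 = 3.2797.
N = 3870/3.2797 = 1179.98.

1180 aphids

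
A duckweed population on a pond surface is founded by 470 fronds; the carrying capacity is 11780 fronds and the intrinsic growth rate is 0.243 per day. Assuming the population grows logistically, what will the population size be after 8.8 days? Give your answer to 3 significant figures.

3070 fronds

A = (K − N₀)/N₀ = (11780 − 470)/470 = 24.064.
N(t) = K/(1 + A·e^(−rt)) = 11780/(1 + 24.064×e^(−0.243×8.8)).
e^(−2.138) = 0.11784; denominator = 1 + 24.064×0.11784 = 3.8358.
N = 11780/3.8358 = 3071.1.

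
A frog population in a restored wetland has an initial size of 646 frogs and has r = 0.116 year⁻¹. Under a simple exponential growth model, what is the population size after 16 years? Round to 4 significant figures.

4133 frogs

N(t) = N₀·e^(rt) = 646 × e^(0.116×16) = 646 × e^1.856.
e^1.856 ≈ 6.3981, so N ≈ 646 × 6.3981 = 4133.17.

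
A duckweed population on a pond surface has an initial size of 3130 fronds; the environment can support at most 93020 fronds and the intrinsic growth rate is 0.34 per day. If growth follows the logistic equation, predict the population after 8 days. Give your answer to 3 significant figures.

32200 fronds

A = (K − N₀)/N₀ = (93020 − 3130)/3130 = 28.719.
N(t) = K/(1 + A·e^(−rt)) = 93020/(1 + 28.719×e^(−0.34×8)).
e^(−2.72) = 0.065875; denominator = 1 + 28.719×0.065875 = 2.8918.
N = 93020/2.8918 = 32166.3.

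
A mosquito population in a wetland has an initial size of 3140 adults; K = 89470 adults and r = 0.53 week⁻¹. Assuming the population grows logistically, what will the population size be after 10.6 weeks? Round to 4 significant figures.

81350 adults

A = (K − N₀)/N₀ = (89470 − 3140)/3140 = 27.494.
N(t) = K/(1 + A·e^(−rt)) = 89470/(1 + 27.494×e^(−0.53×10.6)).
e^(−5.618) = 0.0036319; denominator = 1 + 27.494×0.0036319 = 1.0999.
N = 89470/1.0999 = 81347.2.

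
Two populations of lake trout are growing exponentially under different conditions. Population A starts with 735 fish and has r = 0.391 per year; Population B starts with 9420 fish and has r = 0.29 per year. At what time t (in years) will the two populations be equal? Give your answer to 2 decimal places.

Set 735·e^(0.391t) = 9420·e^(0.29t).
e^((0.391 − 0.29)t) = 9420/735 → e^(0.101·t) = 12.816.
0.101·t = ln(12.816) = 2.5507, so t = 2.5507/0.101 = 25.255.

25.25 years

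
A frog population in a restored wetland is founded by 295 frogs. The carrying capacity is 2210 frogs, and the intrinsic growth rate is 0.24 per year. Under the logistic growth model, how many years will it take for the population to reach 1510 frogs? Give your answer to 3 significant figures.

A = (K − N₀)/N₀ = (2210 − 295)/295 = 6.4915.
Solve 2210/(1 + 6.4915·e^(−0.24t)) = 1510: 1 + 6.4915·e^(−0.24t) = 1.4636, so e^(−0.24t) = 0.0714125.
−0.24·t = ln(0.0714125) = -2.6393, so t = 2.6393/0.24 = 10.997.

11.0 years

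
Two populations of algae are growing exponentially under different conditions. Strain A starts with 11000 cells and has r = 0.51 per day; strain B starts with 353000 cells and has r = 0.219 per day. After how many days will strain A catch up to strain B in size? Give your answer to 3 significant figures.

11.9 days

Set 11000·e^(0.51t) = 353000·e^(0.219t).
e^((0.51 − 0.219)t) = 353000/11000 → e^(0.291·t) = 32.091.
0.291·t = ln(32.091) = 3.4686, so t = 3.4686/0.291 = 11.919.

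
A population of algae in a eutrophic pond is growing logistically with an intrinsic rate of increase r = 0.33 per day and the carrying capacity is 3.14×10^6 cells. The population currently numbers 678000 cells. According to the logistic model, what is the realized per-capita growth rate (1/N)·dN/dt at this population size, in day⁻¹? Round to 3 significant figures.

0.259 per day

(1/N)·dN/dt = r(1 − N/K) = 0.33 × (1 − 678000/3.14×10^6).
= 0.33 × 0.78408 = 0.25875.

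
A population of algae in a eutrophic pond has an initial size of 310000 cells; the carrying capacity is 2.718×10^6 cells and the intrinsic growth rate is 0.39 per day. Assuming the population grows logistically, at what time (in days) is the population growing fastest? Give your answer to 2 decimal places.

Logistic growth is fastest at N = K/2 = 1.359×10^6.
A = (K − N₀)/N₀ = 7.7677. Set K/(1 + A·e^(−rt)) = K/2 → A·e^(−rt) = 1.
e^(−0.39t) = 1/7.7677 = 0.128738, so t = ln(7.7677)/0.39 = 2.05/0.39 = 5.2564.

5.26 days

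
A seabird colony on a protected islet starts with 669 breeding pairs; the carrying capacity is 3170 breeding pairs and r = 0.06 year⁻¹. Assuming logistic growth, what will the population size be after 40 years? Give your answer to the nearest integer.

A = (K − N₀)/N₀ = (3170 − 669)/669 = 3.7384.
N(t) = K/(1 + A·e^(−rt)) = 3170/(1 + 3.7384×e^(−0.06×40)).
e^(−2.4) = 0.090718; denominator = 1 + 3.7384×0.090718 = 1.3391.
N = 3170/1.3391 = 2367.19.

2367 breeding pairs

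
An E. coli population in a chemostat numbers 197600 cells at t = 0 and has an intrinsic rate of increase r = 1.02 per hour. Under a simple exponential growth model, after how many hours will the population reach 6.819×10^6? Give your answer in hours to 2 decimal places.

Set N₀·e^(rt) = 6.819×10^6: e^(1.02·t) = 6.819×10^6/197600 = 34.509.
1.02·t = ln(34.509) = 3.5412, so t = 3.5412/1.02 = 3.4718.

3.47 hours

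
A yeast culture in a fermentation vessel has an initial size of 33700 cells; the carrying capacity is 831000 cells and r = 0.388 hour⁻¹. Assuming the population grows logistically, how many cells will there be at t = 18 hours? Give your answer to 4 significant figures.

A = (K − N₀)/N₀ = (831000 − 33700)/33700 = 23.659.
N(t) = K/(1 + A·e^(−rt)) = 831000/(1 + 23.659×e^(−0.388×18)).
e^(−6.984) = 0.00092659; denominator = 1 + 23.659×0.00092659 = 1.0219.
N = 831000/1.0219 = 813174.

813200 cells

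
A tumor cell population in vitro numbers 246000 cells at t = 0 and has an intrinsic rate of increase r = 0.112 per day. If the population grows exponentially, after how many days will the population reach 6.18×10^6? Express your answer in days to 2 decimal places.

Set N₀·e^(rt) = 6.18×10^6: e^(0.112·t) = 6.18×10^6/246000 = 25.122.
0.112·t = ln(25.122) = 3.2237, so t = 3.2237/0.112 = 28.783.

28.78 days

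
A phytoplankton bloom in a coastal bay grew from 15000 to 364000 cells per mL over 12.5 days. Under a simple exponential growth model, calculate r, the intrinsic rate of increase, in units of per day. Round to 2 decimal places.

0.26 per day

From N(t) = N₀·e^(rt): e^(r·12.5) = 364000/15000 = 24.267.
r·12.5 = ln(24.267) = 3.1891, so r = 3.1891/12.5 = 0.25513.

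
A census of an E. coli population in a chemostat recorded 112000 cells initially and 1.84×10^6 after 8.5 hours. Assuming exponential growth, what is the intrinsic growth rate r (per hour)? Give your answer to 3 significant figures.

From N(t) = N₀·e^(rt): e^(r·8.5) = 1.84×10^6/112000 = 16.429.
r·8.5 = ln(16.429) = 2.799, so r = 2.799/8.5 = 0.3293.

0.329 per hour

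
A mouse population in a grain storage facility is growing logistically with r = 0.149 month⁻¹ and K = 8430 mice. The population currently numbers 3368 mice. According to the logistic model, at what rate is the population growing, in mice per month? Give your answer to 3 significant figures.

dN/dt = rN(1 − N/K) = 0.149 × 3368 × (1 − 3368/8430).
1 − 3368/8430 = 0.60047; dN/dt = 0.149 × 3368 × 0.60047 = 301.34.

301 mice per month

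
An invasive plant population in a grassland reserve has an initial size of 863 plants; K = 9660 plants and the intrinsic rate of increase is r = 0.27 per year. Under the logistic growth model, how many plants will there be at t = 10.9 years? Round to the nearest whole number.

A = (K − N₀)/N₀ = (9660 − 863)/863 = 10.194.
N(t) = K/(1 + A·e^(−rt)) = 9660/(1 + 10.194×e^(−0.27×10.9)).
e^(−2.943) = 0.052707; denominator = 1 + 10.194×0.052707 = 1.5373.
N = 9660/1.5373 = 6283.85.

6284 plants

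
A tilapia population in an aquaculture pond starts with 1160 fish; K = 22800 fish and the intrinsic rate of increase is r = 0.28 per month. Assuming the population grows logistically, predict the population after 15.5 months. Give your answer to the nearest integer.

A = (K − N₀)/N₀ = (22800 − 1160)/1160 = 18.655.
N(t) = K/(1 + A·e^(−rt)) = 22800/(1 + 18.655×e^(−0.28×15.5)).
e^(−4.34) = 0.013037; denominator = 1 + 18.655×0.013037 = 1.2432.
N = 22800/1.2432 = 18339.8.

18340 fish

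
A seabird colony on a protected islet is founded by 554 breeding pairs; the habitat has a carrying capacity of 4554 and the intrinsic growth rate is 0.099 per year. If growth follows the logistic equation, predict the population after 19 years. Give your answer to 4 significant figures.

A = (K − N₀)/N₀ = (4554 − 554)/554 = 7.2202.
N(t) = K/(1 + A·e^(−rt)) = 4554/(1 + 7.2202×e^(−0.099×19)).
e^(−1.881) = 0.15244; denominator = 1 + 7.2202×0.15244 = 2.1006.
N = 4554/2.1006 = 2167.92.

2168 breeding pairs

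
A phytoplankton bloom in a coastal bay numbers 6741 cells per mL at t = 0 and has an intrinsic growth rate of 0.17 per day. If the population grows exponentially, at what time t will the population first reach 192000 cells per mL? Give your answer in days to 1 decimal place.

19.7 days

Set N₀·e^(rt) = 192000: e^(0.17·t) = 192000/6741 = 28.482.
0.17·t = ln(28.482) = 3.3493, so t = 3.3493/0.17 = 19.702.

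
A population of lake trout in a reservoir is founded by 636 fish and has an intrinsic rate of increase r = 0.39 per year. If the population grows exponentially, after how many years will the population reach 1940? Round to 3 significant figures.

Set N₀·e^(rt) = 1940: e^(0.39·t) = 1940/636 = 3.0503.
0.39·t = ln(3.0503) = 1.1152, so t = 1.1152/0.39 = 2.8596.

2.86 years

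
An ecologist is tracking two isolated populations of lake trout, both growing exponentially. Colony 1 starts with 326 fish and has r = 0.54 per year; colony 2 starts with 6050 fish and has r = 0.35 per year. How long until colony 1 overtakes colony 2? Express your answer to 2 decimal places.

Set 326·e^(0.54t) = 6050·e^(0.35t).
e^((0.54 − 0.35)t) = 6050/326 → e^(0.19·t) = 18.558.
0.19·t = ln(18.558) = 2.9209, so t = 2.9209/0.19 = 15.373.

15.37 years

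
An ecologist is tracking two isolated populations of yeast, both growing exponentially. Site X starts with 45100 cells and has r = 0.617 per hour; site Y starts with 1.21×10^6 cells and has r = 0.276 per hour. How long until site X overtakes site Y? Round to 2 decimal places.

Set 45100·e^(0.617t) = 1.21×10^6·e^(0.276t).
e^((0.617 − 0.276)t) = 1.21×10^6/45100 → e^(0.341·t) = 26.829.
0.341·t = ln(26.829) = 3.2895, so t = 3.2895/0.341 = 9.6466.

9.65 hours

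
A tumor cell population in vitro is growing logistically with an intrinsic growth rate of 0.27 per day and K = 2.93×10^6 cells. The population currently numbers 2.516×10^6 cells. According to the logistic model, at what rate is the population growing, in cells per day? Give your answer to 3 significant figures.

dN/dt = rN(1 − N/K) = 0.27 × 2.516×10^6 × (1 − 2.516×10^6/2.93×10^6).
1 − 2.516×10^6/2.93×10^6 = 0.1413; dN/dt = 0.27 × 2.516×10^6 × 0.1413 = 95986.

96000 cells per day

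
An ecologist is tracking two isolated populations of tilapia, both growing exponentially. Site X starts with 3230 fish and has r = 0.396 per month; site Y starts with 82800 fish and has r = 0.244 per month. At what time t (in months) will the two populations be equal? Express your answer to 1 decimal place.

21.3 months

Set 3230·e^(0.396t) = 82800·e^(0.244t).
e^((0.396 − 0.244)t) = 82800/3230 → e^(0.152·t) = 25.635.
0.152·t = ln(25.635) = 3.2439, so t = 3.2439/0.152 = 21.342.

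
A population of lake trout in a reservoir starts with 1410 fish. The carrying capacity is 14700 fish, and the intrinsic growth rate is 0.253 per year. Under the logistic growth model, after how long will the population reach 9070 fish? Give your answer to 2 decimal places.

10.75 years

A = (K − N₀)/N₀ = (14700 − 1410)/1410 = 9.4255.
Solve 14700/(1 + 9.4255·e^(−0.253t)) = 9070: 1 + 9.4255·e^(−0.253t) = 1.6207, so e^(−0.253t) = 0.065856.
−0.253·t = ln(0.065856) = -2.7203, so t = 2.7203/0.253 = 10.752.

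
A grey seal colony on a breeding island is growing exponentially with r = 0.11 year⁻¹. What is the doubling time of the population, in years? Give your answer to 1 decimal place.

6.3 years

Doubling time t_d = ln(2)/r = 0.6931/0.11 = 6.3013.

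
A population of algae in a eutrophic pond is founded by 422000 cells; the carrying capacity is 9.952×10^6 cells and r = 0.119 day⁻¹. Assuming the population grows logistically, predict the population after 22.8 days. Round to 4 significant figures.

A = (K − N₀)/N₀ = (9.952×10^6 − 422000)/422000 = 22.583.
N(t) = K/(1 + A·e^(−rt)) = 9.952×10^6/(1 + 22.583×e^(−0.119×22.8)).
e^(−2.713) = 0.066324; denominator = 1 + 22.583×0.066324 = 2.4978.
N = 9.952×10^6/2.4978 = 3.984313×10^6.

3984000 cells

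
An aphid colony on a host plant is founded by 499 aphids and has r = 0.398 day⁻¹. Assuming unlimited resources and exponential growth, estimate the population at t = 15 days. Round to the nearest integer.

195361 aphids

N(t) = N₀·e^(rt) = 499 × e^(0.398×15) = 499 × e^5.97.
e^5.97 ≈ 391.51, so N ≈ 499 × 391.51 = 195361.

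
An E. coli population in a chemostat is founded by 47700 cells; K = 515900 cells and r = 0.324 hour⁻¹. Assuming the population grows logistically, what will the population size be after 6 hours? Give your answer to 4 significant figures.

A = (K − N₀)/N₀ = (515900 − 47700)/47700 = 9.8155.
N(t) = K/(1 + A·e^(−rt)) = 515900/(1 + 9.8155×e^(−0.324×6)).
e^(−1.944) = 0.14313; denominator = 1 + 9.8155×0.14313 = 2.4049.
N = 515900/2.4049 = 214521.

214500 cells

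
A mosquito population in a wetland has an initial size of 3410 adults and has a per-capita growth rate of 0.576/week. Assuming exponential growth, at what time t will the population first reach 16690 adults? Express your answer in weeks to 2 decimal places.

Set N₀·e^(rt) = 16690: e^(0.576·t) = 16690/3410 = 4.8944.
0.576·t = ln(4.8944) = 1.5881, so t = 1.5881/0.576 = 2.7571.

2.76 weeks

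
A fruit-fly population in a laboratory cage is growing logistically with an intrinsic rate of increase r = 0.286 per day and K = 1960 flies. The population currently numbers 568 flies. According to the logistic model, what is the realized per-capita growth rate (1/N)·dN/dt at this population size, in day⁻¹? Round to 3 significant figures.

0.203 per day

(1/N)·dN/dt = r(1 − N/K) = 0.286 × (1 − 568/1960).
= 0.286 × 0.7102 = 0.20312.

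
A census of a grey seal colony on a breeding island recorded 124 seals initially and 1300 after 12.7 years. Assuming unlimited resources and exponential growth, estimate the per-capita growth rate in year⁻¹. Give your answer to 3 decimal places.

0.185 per year

From N(t) = N₀·e^(rt): e^(r·12.7) = 1300/124 = 10.484.
r·12.7 = ln(10.484) = 2.3498, so r = 2.3498/12.7 = 0.18503.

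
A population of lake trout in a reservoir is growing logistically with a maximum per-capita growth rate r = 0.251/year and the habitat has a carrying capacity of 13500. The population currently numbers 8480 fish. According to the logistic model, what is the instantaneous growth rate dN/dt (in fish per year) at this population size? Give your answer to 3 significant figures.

dN/dt = rN(1 − N/K) = 0.251 × 8480 × (1 − 8480/13500).
1 − 8480/13500 = 0.37185; dN/dt = 0.251 × 8480 × 0.37185 = 791.48.

791 fish per year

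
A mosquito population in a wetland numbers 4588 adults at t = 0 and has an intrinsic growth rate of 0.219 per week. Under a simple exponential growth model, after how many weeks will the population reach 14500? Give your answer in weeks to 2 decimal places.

5.25 weeks

Set N₀·e^(rt) = 14500: e^(0.219·t) = 14500/4588 = 3.1604.
0.219·t = ln(3.1604) = 1.1507, so t = 1.1507/0.219 = 5.2544.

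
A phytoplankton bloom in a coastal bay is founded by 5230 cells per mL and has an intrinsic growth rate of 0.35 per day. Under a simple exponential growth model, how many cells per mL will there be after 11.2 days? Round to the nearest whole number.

N(t) = N₀·e^(rt) = 5230 × e^(0.35×11.2) = 5230 × e^3.92.
e^3.92 ≈ 50.4, so N ≈ 5230 × 50.4 = 263594.

263594 cells per mL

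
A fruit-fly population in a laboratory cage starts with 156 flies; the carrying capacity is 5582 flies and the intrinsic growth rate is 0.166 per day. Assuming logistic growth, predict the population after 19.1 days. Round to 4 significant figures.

A = (K − N₀)/N₀ = (5582 − 156)/156 = 34.782.
N(t) = K/(1 + A·e^(−rt)) = 5582/(1 + 34.782×e^(−0.166×19.1)).
e^(−3.171) = 0.041978; denominator = 1 + 34.782×0.041978 = 2.4601.
N = 5582/2.4601 = 2269.02.

2269 flies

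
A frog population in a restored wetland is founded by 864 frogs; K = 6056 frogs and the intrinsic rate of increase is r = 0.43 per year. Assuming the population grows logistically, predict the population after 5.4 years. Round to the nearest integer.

A = (K − N₀)/N₀ = (6056 − 864)/864 = 6.0093.
N(t) = K/(1 + A·e^(−rt)) = 6056/(1 + 6.0093×e^(−0.43×5.4)).
e^(−2.322) = 0.098077; denominator = 1 + 6.0093×0.098077 = 1.5894.
N = 6056/1.5894 = 3810.31.

3810 frogs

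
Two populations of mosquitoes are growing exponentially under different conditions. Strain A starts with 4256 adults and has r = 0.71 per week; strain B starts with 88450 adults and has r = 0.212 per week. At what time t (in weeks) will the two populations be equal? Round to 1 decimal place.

6.1 weeks

Set 4256·e^(0.71t) = 88450·e^(0.212t).
e^((0.71 − 0.212)t) = 88450/4256 → e^(0.498·t) = 20.782.
0.498·t = ln(20.782) = 3.0341, so t = 3.0341/0.498 = 6.0926.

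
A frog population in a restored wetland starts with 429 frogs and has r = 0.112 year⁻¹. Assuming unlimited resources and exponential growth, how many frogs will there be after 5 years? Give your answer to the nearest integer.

751 frogs

N(t) = N₀·e^(rt) = 429 × e^(0.112×5) = 429 × e^0.56.
e^0.56 ≈ 1.7507, so N ≈ 429 × 1.7507 = 751.039.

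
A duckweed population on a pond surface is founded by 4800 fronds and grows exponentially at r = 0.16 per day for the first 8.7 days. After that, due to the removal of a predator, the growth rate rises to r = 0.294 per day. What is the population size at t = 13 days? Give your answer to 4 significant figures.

Phase 1: N(8.7) = 4800·e^(0.16×8.7) = 4800·e^1.392 = 19309.9.
Phase 2 runs for 13 − 8.7 = 4.3 days at r = 0.294.
N(13) = 19309.9·e^(0.294×4.3) = 19309.9·e^1.264 = 68361.9.

68360 fronds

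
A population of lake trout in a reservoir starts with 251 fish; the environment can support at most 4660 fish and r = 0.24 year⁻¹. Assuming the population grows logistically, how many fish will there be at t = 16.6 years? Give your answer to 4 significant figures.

3512 fish

A = (K − N₀)/N₀ = (4660 − 251)/251 = 17.566.
N(t) = K/(1 + A·e^(−rt)) = 4660/(1 + 17.566×e^(−0.24×16.6)).
e^(−3.984) = 0.018611; denominator = 1 + 17.566×0.018611 = 1.3269.
N = 4660/1.3269 = 3511.9.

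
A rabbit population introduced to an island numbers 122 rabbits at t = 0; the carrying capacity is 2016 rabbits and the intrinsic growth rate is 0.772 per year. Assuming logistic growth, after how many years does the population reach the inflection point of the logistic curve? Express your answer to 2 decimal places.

Logistic growth is fastest at N = K/2 = 1008.
A = (K − N₀)/N₀ = 15.525. Set K/(1 + A·e^(−rt)) = K/2 → A·e^(−rt) = 1.
e^(−0.772t) = 1/15.525 = 0.0644139, so t = ln(15.525)/0.772 = 2.7424/0.772 = 3.5524.

3.55 years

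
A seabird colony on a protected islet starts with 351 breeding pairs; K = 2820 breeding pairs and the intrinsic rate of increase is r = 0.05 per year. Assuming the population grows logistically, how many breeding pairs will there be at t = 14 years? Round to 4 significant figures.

627.6 breeding pairs

A = (K − N₀)/N₀ = (2820 − 351)/351 = 7.0342.
N(t) = K/(1 + A·e^(−rt)) = 2820/(1 + 7.0342×e^(−0.05×14)).
e^(−0.7) = 0.49659; denominator = 1 + 7.0342×0.49659 = 4.4931.
N = 2820/4.4931 = 627.633.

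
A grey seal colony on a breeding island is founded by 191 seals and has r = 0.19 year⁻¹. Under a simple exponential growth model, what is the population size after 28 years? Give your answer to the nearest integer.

39037 seals

N(t) = N₀·e^(rt) = 191 × e^(0.19×28) = 191 × e^5.32.
e^5.32 ≈ 204.38, so N ≈ 191 × 204.38 = 39037.3.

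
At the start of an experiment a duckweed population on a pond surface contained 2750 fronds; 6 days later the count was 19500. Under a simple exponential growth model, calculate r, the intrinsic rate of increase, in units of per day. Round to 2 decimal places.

0.33 per day

From N(t) = N₀·e^(rt): e^(r·6) = 19500/2750 = 7.0909.
r·6 = ln(7.0909) = 1.9588, so r = 1.9588/6 = 0.32647.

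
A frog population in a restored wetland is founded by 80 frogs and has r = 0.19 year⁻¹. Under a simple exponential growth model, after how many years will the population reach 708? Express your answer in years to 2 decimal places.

11.48 years

Set N₀·e^(rt) = 708: e^(0.19·t) = 708/80 = 8.85.
0.19·t = ln(8.85) = 2.1804, so t = 2.1804/0.19 = 11.476.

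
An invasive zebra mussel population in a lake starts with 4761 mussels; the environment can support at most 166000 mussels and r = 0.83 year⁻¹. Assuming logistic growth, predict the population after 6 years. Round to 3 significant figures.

135000 mussels

A = (K − N₀)/N₀ = (166000 − 4761)/4761 = 33.867.
N(t) = K/(1 + A·e^(−rt)) = 166000/(1 + 33.867×e^(−0.83×6)).
e^(−4.98) = 0.0068741; denominator = 1 + 33.867×0.0068741 = 1.2328.
N = 166000/1.2328 = 134653.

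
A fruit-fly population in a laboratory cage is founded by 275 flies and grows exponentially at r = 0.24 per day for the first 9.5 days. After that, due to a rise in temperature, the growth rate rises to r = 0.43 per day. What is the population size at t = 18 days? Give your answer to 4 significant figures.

104000 flies

Phase 1: N(9.5) = 275·e^(0.24×9.5) = 275·e^2.28 = 2688.59.
Phase 2 runs for 18 − 9.5 = 8.5 days at r = 0.43.
N(18) = 2688.59·e^(0.43×8.5) = 2688.59·e^3.655 = 103961.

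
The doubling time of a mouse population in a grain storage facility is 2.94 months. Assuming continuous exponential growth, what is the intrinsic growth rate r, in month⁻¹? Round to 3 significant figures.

0.236 per month

r = ln(2)/t_d = 0.6931/2.94 = 0.23576.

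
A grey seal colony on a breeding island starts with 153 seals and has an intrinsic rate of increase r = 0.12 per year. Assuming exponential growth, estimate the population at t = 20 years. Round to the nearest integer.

N(t) = N₀·e^(rt) = 153 × e^(0.12×20) = 153 × e^2.4.
e^2.4 ≈ 11.023, so N ≈ 153 × 11.023 = 1686.55.

1687 seals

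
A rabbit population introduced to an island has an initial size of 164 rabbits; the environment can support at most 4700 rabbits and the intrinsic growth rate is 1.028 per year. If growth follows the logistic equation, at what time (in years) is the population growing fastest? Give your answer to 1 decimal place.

3.2 years

Logistic growth is fastest at N = K/2 = 2350.
A = (K − N₀)/N₀ = 27.659. Set K/(1 + A·e^(−rt)) = K/2 → A·e^(−rt) = 1.
e^(−1.028t) = 1/27.659 = 0.0361552, so t = ln(27.659)/1.028 = 3.3199/1.028 = 3.2295.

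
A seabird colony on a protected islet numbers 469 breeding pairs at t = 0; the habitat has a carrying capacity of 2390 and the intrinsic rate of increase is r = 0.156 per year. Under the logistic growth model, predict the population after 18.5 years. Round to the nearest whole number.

A = (K − N₀)/N₀ = (2390 − 469)/469 = 4.0959.
N(t) = K/(1 + A·e^(−rt)) = 2390/(1 + 4.0959×e^(−0.156×18.5)).
e^(−2.886) = 0.055799; denominator = 1 + 4.0959×0.055799 = 1.2285.
N = 2390/1.2285 = 1945.38.

1945 breeding pairs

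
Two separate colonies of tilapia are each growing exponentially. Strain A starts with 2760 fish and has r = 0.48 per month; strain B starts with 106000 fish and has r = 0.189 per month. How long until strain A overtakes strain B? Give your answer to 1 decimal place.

Set 2760·e^(0.48t) = 106000·e^(0.189t).
e^((0.48 − 0.189)t) = 106000/2760 → e^(0.291·t) = 38.406.
0.291·t = ln(38.406) = 3.6482, so t = 3.6482/0.291 = 12.537.

12.5 months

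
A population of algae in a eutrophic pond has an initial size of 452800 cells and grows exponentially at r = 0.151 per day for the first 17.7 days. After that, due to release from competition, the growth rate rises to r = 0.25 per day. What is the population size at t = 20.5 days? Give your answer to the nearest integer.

13202355 cells

Phase 1: N(17.7) = 452800·e^(0.151×17.7) = 452800·e^2.673 = 6.556096×10^6.
Phase 2 runs for 20.5 − 17.7 = 2.8 days at r = 0.25.
N(20.5) = 6.556096×10^6·e^(0.25×2.8) = 6.556096×10^6·e^0.7 = 1.320236×10^7.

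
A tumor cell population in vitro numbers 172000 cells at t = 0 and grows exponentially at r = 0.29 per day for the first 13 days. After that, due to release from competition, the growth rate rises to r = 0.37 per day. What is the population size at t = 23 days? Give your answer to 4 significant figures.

Phase 1: N(13) = 172000·e^(0.29×13) = 172000·e^3.77 = 7.461371×10^6.
Phase 2 runs for 23 − 13 = 10 days at r = 0.37.
N(23) = 7.461371×10^6·e^(0.37×10) = 7.461371×10^6·e^3.7 = 3.017923×10^8.

301800000 cells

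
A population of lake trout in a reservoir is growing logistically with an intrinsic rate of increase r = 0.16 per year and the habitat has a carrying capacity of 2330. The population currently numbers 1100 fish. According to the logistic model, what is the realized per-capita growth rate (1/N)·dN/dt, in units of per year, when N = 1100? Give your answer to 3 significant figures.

(1/N)·dN/dt = r(1 − N/K) = 0.16 × (1 − 1100/2330).
= 0.16 × 0.5279 = 0.084464.

0.0845 per year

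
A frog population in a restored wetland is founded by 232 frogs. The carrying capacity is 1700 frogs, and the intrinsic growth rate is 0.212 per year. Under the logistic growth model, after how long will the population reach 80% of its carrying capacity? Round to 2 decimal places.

A = (K − N₀)/N₀ = (1700 − 232)/232 = 6.3276.
Solve 1700/(1 + 6.3276·e^(−0.212t)) = 1360: 1 + 6.3276·e^(−0.212t) = 1.25, so e^(−0.212t) = 0.0395095.
−0.212·t = ln(0.0395095) = -3.2312, so t = 3.2312/0.212 = 15.242.

15.24 years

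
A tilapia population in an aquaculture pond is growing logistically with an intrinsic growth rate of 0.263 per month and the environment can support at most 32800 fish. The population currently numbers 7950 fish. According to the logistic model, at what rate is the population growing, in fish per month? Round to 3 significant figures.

dN/dt = rN(1 − N/K) = 0.263 × 7950 × (1 − 7950/32800).
1 − 7950/32800 = 0.75762; dN/dt = 0.263 × 7950 × 0.75762 = 1584.1.

1580 fish per month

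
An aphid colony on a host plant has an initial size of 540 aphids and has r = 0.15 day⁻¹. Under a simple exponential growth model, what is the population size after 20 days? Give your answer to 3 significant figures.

10800 aphids

N(t) = N₀·e^(rt) = 540 × e^(0.15×20) = 540 × e^3.
e^3 ≈ 20.086, so N ≈ 540 × 20.086 = 10846.2.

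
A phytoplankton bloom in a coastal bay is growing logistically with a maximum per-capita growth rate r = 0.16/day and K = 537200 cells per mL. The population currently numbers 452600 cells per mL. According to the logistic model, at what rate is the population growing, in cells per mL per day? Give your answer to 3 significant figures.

11400 cells per mL per day

dN/dt = rN(1 − N/K) = 0.16 × 452600 × (1 − 452600/537200).
1 − 452600/537200 = 0.15748; dN/dt = 0.16 × 452600 × 0.15748 = 11404.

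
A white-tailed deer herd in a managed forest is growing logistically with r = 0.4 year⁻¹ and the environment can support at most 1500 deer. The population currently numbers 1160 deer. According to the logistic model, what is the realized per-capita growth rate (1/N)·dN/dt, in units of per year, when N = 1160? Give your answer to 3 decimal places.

(1/N)·dN/dt = r(1 − N/K) = 0.4 × (1 − 1160/1500).
= 0.4 × 0.22667 = 0.090667.

0.091 per year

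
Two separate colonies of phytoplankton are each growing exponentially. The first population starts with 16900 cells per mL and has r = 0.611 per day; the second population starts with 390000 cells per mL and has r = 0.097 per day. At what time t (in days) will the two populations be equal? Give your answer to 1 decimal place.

6.1 days

Set 16900·e^(0.611t) = 390000·e^(0.097t).
e^((0.611 − 0.097)t) = 390000/16900 → e^(0.514·t) = 23.077.
0.514·t = ln(23.077) = 3.1388, so t = 3.1388/0.514 = 6.1067.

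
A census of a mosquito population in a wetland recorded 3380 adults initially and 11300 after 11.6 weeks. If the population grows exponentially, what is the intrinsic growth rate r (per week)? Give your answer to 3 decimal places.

From N(t) = N₀·e^(rt): e^(r·11.6) = 11300/3380 = 3.3432.
r·11.6 = ln(3.3432) = 1.2069, so r = 1.2069/11.6 = 0.10405.

0.104 per week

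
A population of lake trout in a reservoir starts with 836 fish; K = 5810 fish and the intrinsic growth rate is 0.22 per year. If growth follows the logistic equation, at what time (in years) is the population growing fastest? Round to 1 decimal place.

8.1 years

Logistic growth is fastest at N = K/2 = 2905.
A = (K − N₀)/N₀ = 5.9498. Set K/(1 + A·e^(−rt)) = K/2 → A·e^(−rt) = 1.
e^(−0.22t) = 1/5.9498 = 0.168074, so t = ln(5.9498)/0.22 = 1.7834/0.22 = 8.1061.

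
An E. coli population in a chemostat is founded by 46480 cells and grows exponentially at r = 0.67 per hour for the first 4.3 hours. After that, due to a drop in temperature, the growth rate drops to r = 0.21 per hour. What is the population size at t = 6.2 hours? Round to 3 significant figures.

1240000 cells

Phase 1: N(4.3) = 46480·e^(0.67×4.3) = 46480·e^2.881 = 828836.
Phase 2 runs for 6.2 − 4.3 = 1.9 hours at r = 0.21.
N(6.2) = 828836·e^(0.21×1.9) = 828836·e^0.399 = 1.235242×10^6.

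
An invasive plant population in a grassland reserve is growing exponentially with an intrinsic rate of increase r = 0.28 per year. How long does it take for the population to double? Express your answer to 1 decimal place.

2.5 years

Doubling time t_d = ln(2)/r = 0.6931/0.28 = 2.4755.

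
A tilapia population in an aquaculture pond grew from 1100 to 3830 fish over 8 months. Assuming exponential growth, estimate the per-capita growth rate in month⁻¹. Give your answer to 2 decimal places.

0.16 per month

From N(t) = N₀·e^(rt): e^(r·8) = 3830/1100 = 3.4818.
r·8 = ln(3.4818) = 1.2476, so r = 1.2476/8 = 0.15594.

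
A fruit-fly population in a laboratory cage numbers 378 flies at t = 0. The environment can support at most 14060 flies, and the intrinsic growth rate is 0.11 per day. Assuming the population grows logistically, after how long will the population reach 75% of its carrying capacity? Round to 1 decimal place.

42.6 days

A = (K − N₀)/N₀ = (14060 − 378)/378 = 36.196.
Solve 14060/(1 + 36.196·e^(−0.11t)) = 10545: 1 + 36.196·e^(−0.11t) = 1.3333, so e^(−0.11t) = 0.00920918.
−0.11·t = ln(0.00920918) = -4.6876, so t = 4.6876/0.11 = 42.614.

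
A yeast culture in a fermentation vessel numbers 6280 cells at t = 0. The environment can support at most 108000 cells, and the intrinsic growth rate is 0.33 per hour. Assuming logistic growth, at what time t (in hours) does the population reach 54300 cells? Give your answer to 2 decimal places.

8.47 hours

A = (K − N₀)/N₀ = (108000 − 6280)/6280 = 16.197.
Solve 108000/(1 + 16.197·e^(−0.33t)) = 54300: 1 + 16.197·e^(−0.33t) = 1.989, so e^(−0.33t) = 0.0610559.
−0.33·t = ln(0.0610559) = -2.796, so t = 2.796/0.33 = 8.4726.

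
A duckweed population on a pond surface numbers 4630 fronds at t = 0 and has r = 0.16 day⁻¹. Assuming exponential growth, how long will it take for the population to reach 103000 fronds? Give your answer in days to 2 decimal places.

Set N₀·e^(rt) = 103000: e^(0.16·t) = 103000/4630 = 22.246.
0.16·t = ln(22.246) = 3.1022, so t = 3.1022/0.16 = 19.389.

19.39 days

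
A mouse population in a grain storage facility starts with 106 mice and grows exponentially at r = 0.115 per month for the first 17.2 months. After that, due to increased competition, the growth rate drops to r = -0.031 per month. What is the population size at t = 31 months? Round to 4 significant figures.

499.5 mice

Phase 1: N(17.2) = 106·e^(0.115×17.2) = 106·e^1.978 = 766.197.
Phase 2 runs for 31 − 17.2 = 13.8 months at r = -0.031.
N(31) = 766.197·e^(-0.031×13.8) = 766.197·e^-0.4278 = 499.516.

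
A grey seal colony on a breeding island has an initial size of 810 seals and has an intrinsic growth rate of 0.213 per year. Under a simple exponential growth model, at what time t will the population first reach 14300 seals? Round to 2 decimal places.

13.48 years

Set N₀·e^(rt) = 14300: e^(0.213·t) = 14300/810 = 17.654.
0.213·t = ln(17.654) = 2.871, so t = 2.871/0.213 = 13.479.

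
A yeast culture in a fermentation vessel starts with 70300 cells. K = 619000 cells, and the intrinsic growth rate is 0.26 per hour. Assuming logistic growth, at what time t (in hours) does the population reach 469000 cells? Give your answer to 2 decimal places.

12.29 hours

A = (K − N₀)/N₀ = (619000 − 70300)/70300 = 7.8051.
Solve 619000/(1 + 7.8051·e^(−0.26t)) = 469000: 1 + 7.8051·e^(−0.26t) = 1.3198, so e^(−0.26t) = 0.0409769.
−0.26·t = ln(0.0409769) = -3.1947, so t = 3.1947/0.26 = 12.287.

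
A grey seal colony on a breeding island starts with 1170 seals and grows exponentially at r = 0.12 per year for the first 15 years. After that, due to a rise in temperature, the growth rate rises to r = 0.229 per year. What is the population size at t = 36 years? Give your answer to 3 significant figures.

Phase 1: N(15) = 1170·e^(0.12×15) = 1170·e^1.8 = 7078.09.
Phase 2 runs for 36 − 15 = 21 years at r = 0.229.
N(36) = 7078.09·e^(0.229×21) = 7078.09·e^4.809 = 867837.

868000 seals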